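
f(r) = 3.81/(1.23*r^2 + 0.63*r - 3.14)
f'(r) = 3.81*(-2.46*r - 0.63)/(1.23*r^2 + 0.63*r - 3.14)^2 = (-9.3726*r - 2.4003)/(1.23*r^2 + 0.63*r - 3.14)^2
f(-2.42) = 1.50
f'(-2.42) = 3.15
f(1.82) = 1.83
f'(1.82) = -4.49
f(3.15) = 0.34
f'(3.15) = -0.26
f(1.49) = 7.20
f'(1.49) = -58.39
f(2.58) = 0.57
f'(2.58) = -0.60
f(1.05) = -3.39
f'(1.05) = -9.72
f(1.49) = 7.20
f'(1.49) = -58.39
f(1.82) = 1.83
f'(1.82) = -4.49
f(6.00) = 0.08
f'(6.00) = -0.03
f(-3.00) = 0.63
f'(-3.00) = 0.70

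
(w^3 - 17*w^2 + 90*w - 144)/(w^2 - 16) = (w^3 - 17*w^2 + 90*w - 144)/(w^2 - 16)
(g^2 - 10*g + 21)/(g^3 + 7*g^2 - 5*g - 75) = (g - 7)/(g^2 + 10*g + 25)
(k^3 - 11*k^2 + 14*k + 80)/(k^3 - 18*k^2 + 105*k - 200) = (k + 2)/(k - 5)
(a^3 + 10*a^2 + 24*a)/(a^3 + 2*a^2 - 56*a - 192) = a/(a - 8)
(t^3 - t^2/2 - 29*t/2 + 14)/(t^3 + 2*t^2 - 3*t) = (t^2 + t/2 - 14)/(t*(t + 3))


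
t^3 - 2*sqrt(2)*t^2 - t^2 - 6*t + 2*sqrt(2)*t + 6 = (t - 1)*(t - 3*sqrt(2))*(t + sqrt(2))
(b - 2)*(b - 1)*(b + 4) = b^3 + b^2 - 10*b + 8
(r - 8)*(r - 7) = r^2 - 15*r + 56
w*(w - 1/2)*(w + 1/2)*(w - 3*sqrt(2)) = w^4 - 3*sqrt(2)*w^3 - w^2/4 + 3*sqrt(2)*w/4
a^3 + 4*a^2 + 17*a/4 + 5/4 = (a + 1/2)*(a + 1)*(a + 5/2)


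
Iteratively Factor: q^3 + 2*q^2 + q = (q)*(q^2 + 2*q + 1) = q*(q + 1)*(q + 1)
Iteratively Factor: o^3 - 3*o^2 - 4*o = (o + 1)*(o^2 - 4*o) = (o - 4)*(o + 1)*(o)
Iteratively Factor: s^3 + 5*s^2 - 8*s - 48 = (s + 4)*(s^2 + s - 12) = (s - 3)*(s + 4)*(s + 4)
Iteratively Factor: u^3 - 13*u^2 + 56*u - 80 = (u - 5)*(u^2 - 8*u + 16) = (u - 5)*(u - 4)*(u - 4)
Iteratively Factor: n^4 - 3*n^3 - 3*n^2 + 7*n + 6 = (n - 2)*(n^3 - n^2 - 5*n - 3) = (n - 2)*(n + 1)*(n^2 - 2*n - 3) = (n - 3)*(n - 2)*(n + 1)*(n + 1)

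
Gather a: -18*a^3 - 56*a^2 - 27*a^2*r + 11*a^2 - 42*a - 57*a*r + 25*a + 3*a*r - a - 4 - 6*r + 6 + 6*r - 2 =-18*a^3 + a^2*(-27*r - 45) + a*(-54*r - 18)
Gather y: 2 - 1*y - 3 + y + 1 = 0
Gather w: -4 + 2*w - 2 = 2*w - 6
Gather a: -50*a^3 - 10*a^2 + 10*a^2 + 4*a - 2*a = -50*a^3 + 2*a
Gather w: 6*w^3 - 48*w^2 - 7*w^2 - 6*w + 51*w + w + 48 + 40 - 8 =6*w^3 - 55*w^2 + 46*w + 80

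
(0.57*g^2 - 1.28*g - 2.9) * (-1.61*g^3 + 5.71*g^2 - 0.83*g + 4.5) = -0.9177*g^5 + 5.3155*g^4 - 3.1129*g^3 - 12.9316*g^2 - 3.353*g - 13.05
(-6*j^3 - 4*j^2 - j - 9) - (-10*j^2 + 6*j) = -6*j^3 + 6*j^2 - 7*j - 9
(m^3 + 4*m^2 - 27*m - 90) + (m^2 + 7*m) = m^3 + 5*m^2 - 20*m - 90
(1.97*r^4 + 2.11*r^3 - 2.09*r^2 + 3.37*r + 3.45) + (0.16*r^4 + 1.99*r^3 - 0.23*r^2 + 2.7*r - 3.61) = 2.13*r^4 + 4.1*r^3 - 2.32*r^2 + 6.07*r - 0.16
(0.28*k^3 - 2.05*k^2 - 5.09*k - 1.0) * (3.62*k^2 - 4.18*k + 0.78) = 1.0136*k^5 - 8.5914*k^4 - 9.6384*k^3 + 16.0572*k^2 + 0.2098*k - 0.78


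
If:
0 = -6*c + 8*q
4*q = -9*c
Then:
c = 0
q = 0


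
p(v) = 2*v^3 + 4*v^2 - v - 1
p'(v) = 6*v^2 + 8*v - 1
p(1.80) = 21.82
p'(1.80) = 32.84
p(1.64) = 16.94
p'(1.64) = 28.26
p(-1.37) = 2.73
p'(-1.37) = -0.70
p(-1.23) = 2.56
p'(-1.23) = -1.76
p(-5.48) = -204.53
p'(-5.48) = 135.34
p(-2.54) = -5.43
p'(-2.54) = 17.39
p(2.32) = 43.18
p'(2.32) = 49.85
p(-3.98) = -59.75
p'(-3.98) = 62.20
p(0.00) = -1.00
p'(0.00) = -1.00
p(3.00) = 86.00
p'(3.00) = 77.00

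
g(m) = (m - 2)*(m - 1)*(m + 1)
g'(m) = (m - 2)*(m - 1) + (m - 2)*(m + 1) + (m - 1)*(m + 1)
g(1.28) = -0.46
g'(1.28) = -1.20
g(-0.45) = 1.95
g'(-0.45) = 1.41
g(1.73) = -0.54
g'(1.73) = 1.06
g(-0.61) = 1.64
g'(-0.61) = 2.56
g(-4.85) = -154.28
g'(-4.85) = 88.97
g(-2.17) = -15.47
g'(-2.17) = 21.81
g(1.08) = -0.15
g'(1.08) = -1.82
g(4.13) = 34.20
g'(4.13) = 33.65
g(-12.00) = -2002.00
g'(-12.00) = 479.00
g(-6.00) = -280.00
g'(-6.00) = 131.00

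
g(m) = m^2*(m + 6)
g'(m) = m^2 + 2*m*(m + 6)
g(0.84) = 4.83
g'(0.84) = 12.20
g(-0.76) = 3.03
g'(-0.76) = -7.39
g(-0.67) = 2.39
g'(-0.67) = -6.69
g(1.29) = 12.13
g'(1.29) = 20.47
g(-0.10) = 0.06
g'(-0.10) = -1.17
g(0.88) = 5.33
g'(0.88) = 12.88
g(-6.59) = -25.62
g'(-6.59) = 51.20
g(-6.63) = -27.69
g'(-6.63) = 52.31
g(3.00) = 81.00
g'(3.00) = 63.00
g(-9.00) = -243.00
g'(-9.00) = 135.00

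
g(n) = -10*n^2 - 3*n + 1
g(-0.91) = -4.55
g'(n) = -20*n - 3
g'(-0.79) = 12.80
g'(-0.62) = 9.40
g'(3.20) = -67.00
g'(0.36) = -10.20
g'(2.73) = -57.60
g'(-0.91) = 15.20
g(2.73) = -81.72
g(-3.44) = -107.02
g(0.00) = 1.00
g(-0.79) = -2.87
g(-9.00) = -782.00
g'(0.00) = -3.00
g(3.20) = -111.00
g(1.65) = -31.18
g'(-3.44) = 65.80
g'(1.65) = -36.00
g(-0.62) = -0.98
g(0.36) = -1.38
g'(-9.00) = 177.00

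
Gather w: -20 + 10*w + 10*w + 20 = 20*w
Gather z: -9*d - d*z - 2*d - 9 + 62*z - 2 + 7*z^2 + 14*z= -11*d + 7*z^2 + z*(76 - d) - 11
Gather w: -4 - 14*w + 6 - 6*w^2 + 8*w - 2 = -6*w^2 - 6*w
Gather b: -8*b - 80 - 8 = -8*b - 88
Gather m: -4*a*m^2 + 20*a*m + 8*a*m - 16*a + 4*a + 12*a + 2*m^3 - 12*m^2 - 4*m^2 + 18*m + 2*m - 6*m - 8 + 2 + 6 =2*m^3 + m^2*(-4*a - 16) + m*(28*a + 14)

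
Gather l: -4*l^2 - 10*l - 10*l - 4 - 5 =-4*l^2 - 20*l - 9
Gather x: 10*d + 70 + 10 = 10*d + 80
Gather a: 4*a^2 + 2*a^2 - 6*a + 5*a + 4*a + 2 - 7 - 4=6*a^2 + 3*a - 9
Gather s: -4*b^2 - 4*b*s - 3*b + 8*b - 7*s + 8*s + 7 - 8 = -4*b^2 + 5*b + s*(1 - 4*b) - 1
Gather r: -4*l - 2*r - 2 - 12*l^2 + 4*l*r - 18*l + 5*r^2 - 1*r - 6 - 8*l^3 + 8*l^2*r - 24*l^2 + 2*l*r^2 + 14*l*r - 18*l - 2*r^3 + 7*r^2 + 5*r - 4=-8*l^3 - 36*l^2 - 40*l - 2*r^3 + r^2*(2*l + 12) + r*(8*l^2 + 18*l + 2) - 12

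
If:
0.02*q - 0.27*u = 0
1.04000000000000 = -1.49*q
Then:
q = -0.70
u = -0.05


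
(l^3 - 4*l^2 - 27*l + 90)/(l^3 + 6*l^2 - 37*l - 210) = (l - 3)/(l + 7)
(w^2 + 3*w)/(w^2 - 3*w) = (w + 3)/(w - 3)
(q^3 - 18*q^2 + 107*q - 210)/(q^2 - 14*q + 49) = (q^2 - 11*q + 30)/(q - 7)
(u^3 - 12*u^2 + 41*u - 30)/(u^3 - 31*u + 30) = (u - 6)/(u + 6)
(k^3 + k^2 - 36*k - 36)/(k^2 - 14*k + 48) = (k^2 + 7*k + 6)/(k - 8)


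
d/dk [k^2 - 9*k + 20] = 2*k - 9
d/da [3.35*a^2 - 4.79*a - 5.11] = 6.7*a - 4.79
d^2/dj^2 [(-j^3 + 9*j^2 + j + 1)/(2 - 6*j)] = 3*(3*j^3 - 3*j^2 + j - 7)/(27*j^3 - 27*j^2 + 9*j - 1)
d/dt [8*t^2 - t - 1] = 16*t - 1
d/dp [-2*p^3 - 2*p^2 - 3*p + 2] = -6*p^2 - 4*p - 3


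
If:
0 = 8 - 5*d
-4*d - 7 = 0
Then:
No Solution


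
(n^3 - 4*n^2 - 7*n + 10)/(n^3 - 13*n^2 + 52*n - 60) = (n^2 + n - 2)/(n^2 - 8*n + 12)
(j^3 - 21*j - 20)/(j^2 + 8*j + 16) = (j^2 - 4*j - 5)/(j + 4)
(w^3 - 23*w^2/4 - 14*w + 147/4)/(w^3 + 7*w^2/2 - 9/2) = (4*w^2 - 35*w + 49)/(2*(2*w^2 + w - 3))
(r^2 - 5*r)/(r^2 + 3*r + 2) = r*(r - 5)/(r^2 + 3*r + 2)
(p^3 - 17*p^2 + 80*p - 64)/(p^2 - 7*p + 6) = (p^2 - 16*p + 64)/(p - 6)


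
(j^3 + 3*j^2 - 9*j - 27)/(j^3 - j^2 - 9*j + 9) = (j + 3)/(j - 1)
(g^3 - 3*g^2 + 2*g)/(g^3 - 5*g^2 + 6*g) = (g - 1)/(g - 3)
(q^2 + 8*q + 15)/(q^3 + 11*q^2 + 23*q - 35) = (q + 3)/(q^2 + 6*q - 7)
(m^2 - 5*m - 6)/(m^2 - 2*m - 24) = (m + 1)/(m + 4)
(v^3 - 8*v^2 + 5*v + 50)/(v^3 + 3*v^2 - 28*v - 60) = (v - 5)/(v + 6)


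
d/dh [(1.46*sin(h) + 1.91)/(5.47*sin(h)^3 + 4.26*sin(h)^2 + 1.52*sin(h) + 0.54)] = (-28.2525*sin(h) + 3.9931*sin(3*h) + 18.78135*cos(2*h) - 20.89615)*cos(h)/(5.47*sin(h)^3 + 4.26*sin(h)^2 + 1.52*sin(h) + 0.54)^2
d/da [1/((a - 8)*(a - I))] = ((8 - a)*(a - I)^2 + (-a + I)*(a - 8)^2)/((a - 8)^3*(a - I)^3)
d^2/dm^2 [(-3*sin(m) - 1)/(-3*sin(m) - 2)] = 3*(3*sin(m)^2 - 2*sin(m) - 6)/(3*sin(m) + 2)^3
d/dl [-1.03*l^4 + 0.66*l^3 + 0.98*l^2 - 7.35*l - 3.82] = -4.12*l^3 + 1.98*l^2 + 1.96*l - 7.35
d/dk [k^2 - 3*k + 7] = 2*k - 3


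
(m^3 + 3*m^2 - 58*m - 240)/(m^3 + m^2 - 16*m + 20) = (m^2 - 2*m - 48)/(m^2 - 4*m + 4)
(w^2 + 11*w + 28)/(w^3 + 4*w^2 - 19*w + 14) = (w + 4)/(w^2 - 3*w + 2)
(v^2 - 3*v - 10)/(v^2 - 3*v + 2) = (v^2 - 3*v - 10)/(v^2 - 3*v + 2)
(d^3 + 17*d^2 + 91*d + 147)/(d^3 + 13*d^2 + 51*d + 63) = (d + 7)/(d + 3)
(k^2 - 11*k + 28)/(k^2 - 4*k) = (k - 7)/k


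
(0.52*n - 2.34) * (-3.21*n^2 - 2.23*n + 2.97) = -1.6692*n^3 + 6.3518*n^2 + 6.7626*n - 6.9498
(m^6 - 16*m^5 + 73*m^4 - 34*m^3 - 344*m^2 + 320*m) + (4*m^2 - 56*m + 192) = m^6 - 16*m^5 + 73*m^4 - 34*m^3 - 340*m^2 + 264*m + 192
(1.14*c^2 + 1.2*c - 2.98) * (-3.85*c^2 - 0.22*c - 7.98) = -4.389*c^4 - 4.8708*c^3 + 2.1118*c^2 - 8.9204*c + 23.7804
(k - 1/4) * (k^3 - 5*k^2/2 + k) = k^4 - 11*k^3/4 + 13*k^2/8 - k/4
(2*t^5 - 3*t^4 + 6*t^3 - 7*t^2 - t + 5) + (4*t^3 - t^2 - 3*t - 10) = 2*t^5 - 3*t^4 + 10*t^3 - 8*t^2 - 4*t - 5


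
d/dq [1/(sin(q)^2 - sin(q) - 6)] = (1 - 2*sin(q))*cos(q)/(sin(q) + cos(q)^2 + 5)^2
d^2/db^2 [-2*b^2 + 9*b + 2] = -4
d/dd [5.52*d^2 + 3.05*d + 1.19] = 11.04*d + 3.05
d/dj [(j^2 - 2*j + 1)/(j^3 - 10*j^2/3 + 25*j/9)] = 9*(-3*j^3 + 7*j^2 - 9*j + 5)/(j^2*(27*j^3 - 135*j^2 + 225*j - 125))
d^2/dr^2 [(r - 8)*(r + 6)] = 2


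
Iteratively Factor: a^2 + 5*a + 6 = (a + 3)*(a + 2)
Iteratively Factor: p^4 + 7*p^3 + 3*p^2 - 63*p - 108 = (p + 3)*(p^3 + 4*p^2 - 9*p - 36) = (p + 3)*(p + 4)*(p^2 - 9) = (p - 3)*(p + 3)*(p + 4)*(p + 3)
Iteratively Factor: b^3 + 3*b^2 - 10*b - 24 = (b - 3)*(b^2 + 6*b + 8) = (b - 3)*(b + 2)*(b + 4)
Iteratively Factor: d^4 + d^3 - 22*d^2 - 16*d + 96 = (d + 4)*(d^3 - 3*d^2 - 10*d + 24) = (d - 2)*(d + 4)*(d^2 - d - 12) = (d - 2)*(d + 3)*(d + 4)*(d - 4)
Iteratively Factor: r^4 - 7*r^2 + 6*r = (r + 3)*(r^3 - 3*r^2 + 2*r) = (r - 1)*(r + 3)*(r^2 - 2*r) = r*(r - 1)*(r + 3)*(r - 2)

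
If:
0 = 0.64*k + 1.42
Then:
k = -2.22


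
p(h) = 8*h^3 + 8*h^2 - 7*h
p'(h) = 24*h^2 + 16*h - 7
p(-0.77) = 6.48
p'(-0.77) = -5.09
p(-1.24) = 5.73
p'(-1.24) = 10.06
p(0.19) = -0.99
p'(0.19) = -3.09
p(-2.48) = -55.46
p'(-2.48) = 100.93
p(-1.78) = -7.31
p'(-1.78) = 40.56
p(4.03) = 625.32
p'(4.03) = 447.26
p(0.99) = 8.67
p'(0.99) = 32.36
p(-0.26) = 2.22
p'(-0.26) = -9.54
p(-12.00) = -12588.00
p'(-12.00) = 3257.00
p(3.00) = 267.00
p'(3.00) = 257.00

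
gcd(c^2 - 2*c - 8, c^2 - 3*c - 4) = c - 4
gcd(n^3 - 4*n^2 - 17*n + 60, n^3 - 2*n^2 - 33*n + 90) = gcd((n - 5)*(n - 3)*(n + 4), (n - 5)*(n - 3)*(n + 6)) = n^2 - 8*n + 15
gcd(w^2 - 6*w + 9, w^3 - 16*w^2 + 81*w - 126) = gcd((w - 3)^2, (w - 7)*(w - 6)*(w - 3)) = w - 3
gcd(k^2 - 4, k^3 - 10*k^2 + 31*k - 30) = k - 2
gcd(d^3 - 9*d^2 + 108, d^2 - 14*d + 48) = d - 6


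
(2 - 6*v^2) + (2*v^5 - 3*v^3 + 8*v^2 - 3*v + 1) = 2*v^5 - 3*v^3 + 2*v^2 - 3*v + 3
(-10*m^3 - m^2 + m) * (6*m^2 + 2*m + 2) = -60*m^5 - 26*m^4 - 16*m^3 + 2*m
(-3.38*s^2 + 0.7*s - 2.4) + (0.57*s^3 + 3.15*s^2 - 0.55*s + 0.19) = 0.57*s^3 - 0.23*s^2 + 0.15*s - 2.21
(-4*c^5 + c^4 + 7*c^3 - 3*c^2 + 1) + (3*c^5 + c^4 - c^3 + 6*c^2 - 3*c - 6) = -c^5 + 2*c^4 + 6*c^3 + 3*c^2 - 3*c - 5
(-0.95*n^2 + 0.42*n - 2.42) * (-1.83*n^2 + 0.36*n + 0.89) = 1.7385*n^4 - 1.1106*n^3 + 3.7343*n^2 - 0.4974*n - 2.1538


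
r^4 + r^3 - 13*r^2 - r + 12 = (r - 3)*(r - 1)*(r + 1)*(r + 4)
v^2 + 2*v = v*(v + 2)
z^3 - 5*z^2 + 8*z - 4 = (z - 2)^2*(z - 1)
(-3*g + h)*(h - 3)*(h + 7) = -3*g*h^2 - 12*g*h + 63*g + h^3 + 4*h^2 - 21*h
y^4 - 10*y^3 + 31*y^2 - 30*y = y*(y - 5)*(y - 3)*(y - 2)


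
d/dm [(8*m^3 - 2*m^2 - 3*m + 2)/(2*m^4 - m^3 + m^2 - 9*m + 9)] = (-16*m^6 + 8*m^5 + 24*m^4 - 166*m^3 + 243*m^2 - 40*m - 9)/(4*m^8 - 4*m^7 + 5*m^6 - 38*m^5 + 55*m^4 - 36*m^3 + 99*m^2 - 162*m + 81)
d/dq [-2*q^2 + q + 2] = 1 - 4*q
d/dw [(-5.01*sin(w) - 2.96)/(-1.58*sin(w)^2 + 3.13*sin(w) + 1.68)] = (-7.9158*sin(w)^2 - 9.3536*sin(w) + 0.848000000000001)*cos(w)/(2.4964*sin(w)^4 - 9.8908*sin(w)^3 + 4.4881*sin(w)^2 + 10.5168*sin(w) + 2.8224)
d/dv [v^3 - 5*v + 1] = 3*v^2 - 5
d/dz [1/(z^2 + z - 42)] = (-2*z - 1)/(z^2 + z - 42)^2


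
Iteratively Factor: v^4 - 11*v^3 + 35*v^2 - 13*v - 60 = (v - 3)*(v^3 - 8*v^2 + 11*v + 20) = (v - 3)*(v + 1)*(v^2 - 9*v + 20) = (v - 5)*(v - 3)*(v + 1)*(v - 4)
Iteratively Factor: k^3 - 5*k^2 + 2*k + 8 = (k - 4)*(k^2 - k - 2) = (k - 4)*(k - 2)*(k + 1)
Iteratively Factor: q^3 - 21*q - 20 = (q + 4)*(q^2 - 4*q - 5) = (q - 5)*(q + 4)*(q + 1)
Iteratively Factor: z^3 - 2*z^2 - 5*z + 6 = (z - 3)*(z^2 + z - 2) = (z - 3)*(z - 1)*(z + 2)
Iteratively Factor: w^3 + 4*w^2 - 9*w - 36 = (w + 4)*(w^2 - 9) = (w + 3)*(w + 4)*(w - 3)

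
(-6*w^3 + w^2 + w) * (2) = -12*w^3 + 2*w^2 + 2*w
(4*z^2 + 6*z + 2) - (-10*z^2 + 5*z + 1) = 14*z^2 + z + 1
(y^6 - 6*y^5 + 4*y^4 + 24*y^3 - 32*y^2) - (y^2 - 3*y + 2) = y^6 - 6*y^5 + 4*y^4 + 24*y^3 - 33*y^2 + 3*y - 2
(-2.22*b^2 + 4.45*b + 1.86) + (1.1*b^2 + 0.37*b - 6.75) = -1.12*b^2 + 4.82*b - 4.89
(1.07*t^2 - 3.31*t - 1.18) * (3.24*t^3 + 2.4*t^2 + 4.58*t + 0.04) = 3.4668*t^5 - 8.1564*t^4 - 6.8666*t^3 - 17.949*t^2 - 5.5368*t - 0.0472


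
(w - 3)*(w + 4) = w^2 + w - 12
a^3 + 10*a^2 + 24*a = a*(a + 4)*(a + 6)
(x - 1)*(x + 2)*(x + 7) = x^3 + 8*x^2 + 5*x - 14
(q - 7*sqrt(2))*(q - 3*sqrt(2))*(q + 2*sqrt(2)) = q^3 - 8*sqrt(2)*q^2 + 2*q + 84*sqrt(2)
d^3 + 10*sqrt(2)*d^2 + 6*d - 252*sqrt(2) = (d - 3*sqrt(2))*(d + 6*sqrt(2))*(d + 7*sqrt(2))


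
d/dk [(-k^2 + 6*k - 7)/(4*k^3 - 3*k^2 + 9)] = 2*(3*k*(2*k - 1)*(k^2 - 6*k + 7) + (3 - k)*(4*k^3 - 3*k^2 + 9))/(4*k^3 - 3*k^2 + 9)^2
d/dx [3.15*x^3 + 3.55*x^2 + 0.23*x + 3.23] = 9.45*x^2 + 7.1*x + 0.23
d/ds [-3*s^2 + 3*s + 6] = 3 - 6*s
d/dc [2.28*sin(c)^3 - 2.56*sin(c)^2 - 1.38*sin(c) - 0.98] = (6.84*sin(c)^2 - 5.12*sin(c) - 1.38)*cos(c)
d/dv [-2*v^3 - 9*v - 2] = -6*v^2 - 9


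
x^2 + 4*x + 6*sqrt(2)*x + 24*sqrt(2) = (x + 4)*(x + 6*sqrt(2))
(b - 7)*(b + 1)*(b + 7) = b^3 + b^2 - 49*b - 49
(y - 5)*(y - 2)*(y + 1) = y^3 - 6*y^2 + 3*y + 10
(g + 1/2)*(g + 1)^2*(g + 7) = g^4 + 19*g^3/2 + 39*g^2/2 + 29*g/2 + 7/2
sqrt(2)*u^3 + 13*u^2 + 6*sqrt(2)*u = u*(u + 6*sqrt(2))*(sqrt(2)*u + 1)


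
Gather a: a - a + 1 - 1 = 0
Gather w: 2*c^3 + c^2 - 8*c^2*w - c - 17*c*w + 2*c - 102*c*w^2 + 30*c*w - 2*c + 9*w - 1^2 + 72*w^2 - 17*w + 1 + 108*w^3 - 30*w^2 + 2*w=2*c^3 + c^2 - c + 108*w^3 + w^2*(42 - 102*c) + w*(-8*c^2 + 13*c - 6)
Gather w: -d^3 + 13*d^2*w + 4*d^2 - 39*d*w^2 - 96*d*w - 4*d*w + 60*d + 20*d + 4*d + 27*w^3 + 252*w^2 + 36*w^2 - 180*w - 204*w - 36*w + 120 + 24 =-d^3 + 4*d^2 + 84*d + 27*w^3 + w^2*(288 - 39*d) + w*(13*d^2 - 100*d - 420) + 144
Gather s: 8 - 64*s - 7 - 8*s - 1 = -72*s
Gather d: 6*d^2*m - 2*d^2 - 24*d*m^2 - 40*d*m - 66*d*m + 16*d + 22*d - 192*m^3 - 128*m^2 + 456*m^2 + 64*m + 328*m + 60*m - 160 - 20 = d^2*(6*m - 2) + d*(-24*m^2 - 106*m + 38) - 192*m^3 + 328*m^2 + 452*m - 180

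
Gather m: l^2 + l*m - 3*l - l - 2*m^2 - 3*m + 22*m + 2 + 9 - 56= l^2 - 4*l - 2*m^2 + m*(l + 19) - 45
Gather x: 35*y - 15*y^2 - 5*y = -15*y^2 + 30*y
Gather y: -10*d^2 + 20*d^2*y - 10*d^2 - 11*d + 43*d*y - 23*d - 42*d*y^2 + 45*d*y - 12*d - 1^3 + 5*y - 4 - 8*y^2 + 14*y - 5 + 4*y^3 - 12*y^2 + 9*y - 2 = -20*d^2 - 46*d + 4*y^3 + y^2*(-42*d - 20) + y*(20*d^2 + 88*d + 28) - 12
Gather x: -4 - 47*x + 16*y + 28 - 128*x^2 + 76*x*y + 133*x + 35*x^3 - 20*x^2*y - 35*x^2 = 35*x^3 + x^2*(-20*y - 163) + x*(76*y + 86) + 16*y + 24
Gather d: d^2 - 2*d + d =d^2 - d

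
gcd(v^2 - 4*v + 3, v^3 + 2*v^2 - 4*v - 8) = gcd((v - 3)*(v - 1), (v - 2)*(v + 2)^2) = 1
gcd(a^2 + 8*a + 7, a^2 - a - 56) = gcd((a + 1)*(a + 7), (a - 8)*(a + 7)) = a + 7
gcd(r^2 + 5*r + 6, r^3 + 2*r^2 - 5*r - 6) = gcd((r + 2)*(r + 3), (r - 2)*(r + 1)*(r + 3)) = r + 3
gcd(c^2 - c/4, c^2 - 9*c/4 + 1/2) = c - 1/4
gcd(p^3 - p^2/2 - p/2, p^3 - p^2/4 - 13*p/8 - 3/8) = 1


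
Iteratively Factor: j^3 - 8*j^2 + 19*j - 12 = (j - 1)*(j^2 - 7*j + 12) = (j - 3)*(j - 1)*(j - 4)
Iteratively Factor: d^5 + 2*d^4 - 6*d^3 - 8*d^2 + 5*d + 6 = (d + 1)*(d^4 + d^3 - 7*d^2 - d + 6) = (d + 1)^2*(d^3 - 7*d + 6) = (d + 1)^2*(d + 3)*(d^2 - 3*d + 2) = (d - 2)*(d + 1)^2*(d + 3)*(d - 1)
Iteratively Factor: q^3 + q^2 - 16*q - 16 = (q + 4)*(q^2 - 3*q - 4) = (q - 4)*(q + 4)*(q + 1)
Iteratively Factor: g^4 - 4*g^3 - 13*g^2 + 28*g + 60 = (g + 2)*(g^3 - 6*g^2 - g + 30) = (g - 5)*(g + 2)*(g^2 - g - 6) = (g - 5)*(g + 2)^2*(g - 3)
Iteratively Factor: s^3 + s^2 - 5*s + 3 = (s - 1)*(s^2 + 2*s - 3) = (s - 1)^2*(s + 3)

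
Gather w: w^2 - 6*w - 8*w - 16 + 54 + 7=w^2 - 14*w + 45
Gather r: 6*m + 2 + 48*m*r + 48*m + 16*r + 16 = 54*m + r*(48*m + 16) + 18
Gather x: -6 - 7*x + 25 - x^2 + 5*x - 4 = -x^2 - 2*x + 15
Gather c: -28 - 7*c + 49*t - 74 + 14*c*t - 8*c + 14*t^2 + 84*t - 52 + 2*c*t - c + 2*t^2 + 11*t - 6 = c*(16*t - 16) + 16*t^2 + 144*t - 160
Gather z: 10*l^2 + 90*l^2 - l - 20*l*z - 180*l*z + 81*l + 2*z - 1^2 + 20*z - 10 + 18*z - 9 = 100*l^2 + 80*l + z*(40 - 200*l) - 20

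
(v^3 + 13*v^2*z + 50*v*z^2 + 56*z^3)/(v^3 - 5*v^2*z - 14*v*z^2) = (-v^2 - 11*v*z - 28*z^2)/(v*(-v + 7*z))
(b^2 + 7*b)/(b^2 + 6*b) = (b + 7)/(b + 6)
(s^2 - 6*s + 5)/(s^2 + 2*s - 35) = (s - 1)/(s + 7)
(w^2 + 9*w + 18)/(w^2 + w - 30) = (w + 3)/(w - 5)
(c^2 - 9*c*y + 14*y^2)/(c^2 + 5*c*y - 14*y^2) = (c - 7*y)/(c + 7*y)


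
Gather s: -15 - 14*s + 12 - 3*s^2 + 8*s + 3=-3*s^2 - 6*s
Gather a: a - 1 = a - 1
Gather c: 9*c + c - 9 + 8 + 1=10*c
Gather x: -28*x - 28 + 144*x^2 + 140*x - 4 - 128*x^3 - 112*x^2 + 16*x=-128*x^3 + 32*x^2 + 128*x - 32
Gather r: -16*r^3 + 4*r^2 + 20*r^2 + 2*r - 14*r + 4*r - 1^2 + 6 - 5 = -16*r^3 + 24*r^2 - 8*r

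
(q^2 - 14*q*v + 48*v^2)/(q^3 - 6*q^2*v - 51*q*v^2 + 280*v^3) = (q - 6*v)/(q^2 + 2*q*v - 35*v^2)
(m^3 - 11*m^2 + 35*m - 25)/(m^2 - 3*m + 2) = (m^2 - 10*m + 25)/(m - 2)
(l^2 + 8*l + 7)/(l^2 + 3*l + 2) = (l + 7)/(l + 2)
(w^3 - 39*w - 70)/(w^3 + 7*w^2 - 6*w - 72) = (w^3 - 39*w - 70)/(w^3 + 7*w^2 - 6*w - 72)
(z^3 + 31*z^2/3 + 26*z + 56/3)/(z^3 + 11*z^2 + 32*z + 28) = (z + 4/3)/(z + 2)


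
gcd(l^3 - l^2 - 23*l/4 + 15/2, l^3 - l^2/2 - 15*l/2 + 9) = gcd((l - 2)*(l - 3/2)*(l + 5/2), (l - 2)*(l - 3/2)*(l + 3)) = l^2 - 7*l/2 + 3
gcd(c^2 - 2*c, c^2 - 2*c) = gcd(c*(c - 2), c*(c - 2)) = c^2 - 2*c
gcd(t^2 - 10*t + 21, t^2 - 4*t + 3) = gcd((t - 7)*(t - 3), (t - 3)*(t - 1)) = t - 3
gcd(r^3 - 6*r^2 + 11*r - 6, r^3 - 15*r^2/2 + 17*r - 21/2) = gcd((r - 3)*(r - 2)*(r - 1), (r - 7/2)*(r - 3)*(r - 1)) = r^2 - 4*r + 3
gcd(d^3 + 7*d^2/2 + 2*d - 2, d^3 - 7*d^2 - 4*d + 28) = d + 2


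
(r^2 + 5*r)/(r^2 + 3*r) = (r + 5)/(r + 3)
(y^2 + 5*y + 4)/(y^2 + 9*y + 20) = (y + 1)/(y + 5)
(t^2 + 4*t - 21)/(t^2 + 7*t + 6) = (t^2 + 4*t - 21)/(t^2 + 7*t + 6)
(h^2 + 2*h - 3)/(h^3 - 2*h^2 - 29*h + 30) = (h + 3)/(h^2 - h - 30)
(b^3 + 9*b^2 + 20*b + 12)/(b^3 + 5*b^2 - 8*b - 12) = (b + 2)/(b - 2)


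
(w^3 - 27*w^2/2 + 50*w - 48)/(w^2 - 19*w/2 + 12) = w - 4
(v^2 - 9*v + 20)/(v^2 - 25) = (v - 4)/(v + 5)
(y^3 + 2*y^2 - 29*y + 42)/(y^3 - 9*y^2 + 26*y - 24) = (y + 7)/(y - 4)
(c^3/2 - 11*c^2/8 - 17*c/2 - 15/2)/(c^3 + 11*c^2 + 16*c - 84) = (4*c^3 - 11*c^2 - 68*c - 60)/(8*(c^3 + 11*c^2 + 16*c - 84))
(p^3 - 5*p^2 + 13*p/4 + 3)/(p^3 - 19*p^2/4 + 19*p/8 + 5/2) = 2*(2*p - 3)/(4*p - 5)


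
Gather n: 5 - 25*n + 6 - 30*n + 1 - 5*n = 12 - 60*n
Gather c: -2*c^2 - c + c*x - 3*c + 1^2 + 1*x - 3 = -2*c^2 + c*(x - 4) + x - 2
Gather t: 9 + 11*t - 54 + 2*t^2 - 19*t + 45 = 2*t^2 - 8*t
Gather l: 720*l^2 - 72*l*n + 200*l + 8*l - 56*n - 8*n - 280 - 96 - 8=720*l^2 + l*(208 - 72*n) - 64*n - 384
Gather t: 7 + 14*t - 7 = 14*t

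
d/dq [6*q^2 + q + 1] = 12*q + 1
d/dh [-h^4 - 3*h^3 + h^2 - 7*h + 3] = -4*h^3 - 9*h^2 + 2*h - 7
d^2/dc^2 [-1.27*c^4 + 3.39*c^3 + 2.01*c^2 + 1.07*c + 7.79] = -15.24*c^2 + 20.34*c + 4.02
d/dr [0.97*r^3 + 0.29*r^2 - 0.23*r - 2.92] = 2.91*r^2 + 0.58*r - 0.23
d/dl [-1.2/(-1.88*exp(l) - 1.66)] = -2.256*exp(l)/(1.88*exp(l) + 1.66)^2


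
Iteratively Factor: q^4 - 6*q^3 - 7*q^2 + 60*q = (q - 5)*(q^3 - q^2 - 12*q) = (q - 5)*(q + 3)*(q^2 - 4*q) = q*(q - 5)*(q + 3)*(q - 4)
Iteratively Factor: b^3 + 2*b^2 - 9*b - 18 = (b + 2)*(b^2 - 9) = (b - 3)*(b + 2)*(b + 3)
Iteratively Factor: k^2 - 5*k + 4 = (k - 4)*(k - 1)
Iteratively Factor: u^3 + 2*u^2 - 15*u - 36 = (u + 3)*(u^2 - u - 12) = (u - 4)*(u + 3)*(u + 3)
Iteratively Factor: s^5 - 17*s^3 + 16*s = (s - 1)*(s^4 + s^3 - 16*s^2 - 16*s) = (s - 1)*(s + 1)*(s^3 - 16*s) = s*(s - 1)*(s + 1)*(s^2 - 16) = s*(s - 4)*(s - 1)*(s + 1)*(s + 4)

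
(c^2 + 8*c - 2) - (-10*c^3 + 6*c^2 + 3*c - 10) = 10*c^3 - 5*c^2 + 5*c + 8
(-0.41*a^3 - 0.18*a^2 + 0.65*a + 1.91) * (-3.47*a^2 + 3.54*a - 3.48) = 1.4227*a^5 - 0.8268*a^4 - 1.4659*a^3 - 3.7003*a^2 + 4.4994*a - 6.6468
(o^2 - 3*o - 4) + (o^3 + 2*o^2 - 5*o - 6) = o^3 + 3*o^2 - 8*o - 10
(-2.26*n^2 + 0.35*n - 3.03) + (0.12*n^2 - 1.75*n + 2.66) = -2.14*n^2 - 1.4*n - 0.37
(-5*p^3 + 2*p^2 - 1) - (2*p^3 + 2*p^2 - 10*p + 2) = -7*p^3 + 10*p - 3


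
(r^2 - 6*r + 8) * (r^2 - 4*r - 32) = r^4 - 10*r^3 + 160*r - 256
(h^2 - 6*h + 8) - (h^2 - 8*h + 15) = 2*h - 7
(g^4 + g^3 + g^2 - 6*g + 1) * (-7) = -7*g^4 - 7*g^3 - 7*g^2 + 42*g - 7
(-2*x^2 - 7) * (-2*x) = 4*x^3 + 14*x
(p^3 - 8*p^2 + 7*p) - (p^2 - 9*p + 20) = p^3 - 9*p^2 + 16*p - 20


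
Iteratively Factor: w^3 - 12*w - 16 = (w + 2)*(w^2 - 2*w - 8) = (w + 2)^2*(w - 4)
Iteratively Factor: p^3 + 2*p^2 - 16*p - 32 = (p - 4)*(p^2 + 6*p + 8) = (p - 4)*(p + 4)*(p + 2)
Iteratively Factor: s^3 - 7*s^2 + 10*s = (s - 2)*(s^2 - 5*s) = s*(s - 2)*(s - 5)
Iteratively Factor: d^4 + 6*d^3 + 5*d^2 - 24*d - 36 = (d + 2)*(d^3 + 4*d^2 - 3*d - 18) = (d + 2)*(d + 3)*(d^2 + d - 6) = (d - 2)*(d + 2)*(d + 3)*(d + 3)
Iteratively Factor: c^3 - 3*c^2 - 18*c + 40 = (c + 4)*(c^2 - 7*c + 10) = (c - 5)*(c + 4)*(c - 2)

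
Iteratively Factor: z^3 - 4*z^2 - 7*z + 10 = (z + 2)*(z^2 - 6*z + 5) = (z - 1)*(z + 2)*(z - 5)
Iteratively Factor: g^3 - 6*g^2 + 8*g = (g)*(g^2 - 6*g + 8) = g*(g - 4)*(g - 2)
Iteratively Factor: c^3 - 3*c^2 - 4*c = (c)*(c^2 - 3*c - 4) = c*(c - 4)*(c + 1)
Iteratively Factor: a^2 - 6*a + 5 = (a - 1)*(a - 5)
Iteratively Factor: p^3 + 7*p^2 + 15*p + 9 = (p + 3)*(p^2 + 4*p + 3) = (p + 3)^2*(p + 1)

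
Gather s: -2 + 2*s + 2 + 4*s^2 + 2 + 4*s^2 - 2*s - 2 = 8*s^2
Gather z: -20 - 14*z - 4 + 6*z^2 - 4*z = 6*z^2 - 18*z - 24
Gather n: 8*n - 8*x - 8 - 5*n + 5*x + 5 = 3*n - 3*x - 3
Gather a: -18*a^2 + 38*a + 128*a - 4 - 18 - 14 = -18*a^2 + 166*a - 36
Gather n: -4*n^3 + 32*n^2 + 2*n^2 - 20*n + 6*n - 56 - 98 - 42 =-4*n^3 + 34*n^2 - 14*n - 196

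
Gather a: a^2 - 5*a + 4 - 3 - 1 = a^2 - 5*a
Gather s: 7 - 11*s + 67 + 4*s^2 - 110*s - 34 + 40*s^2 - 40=44*s^2 - 121*s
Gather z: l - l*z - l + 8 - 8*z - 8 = z*(-l - 8)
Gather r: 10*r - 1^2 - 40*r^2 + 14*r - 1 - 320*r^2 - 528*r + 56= -360*r^2 - 504*r + 54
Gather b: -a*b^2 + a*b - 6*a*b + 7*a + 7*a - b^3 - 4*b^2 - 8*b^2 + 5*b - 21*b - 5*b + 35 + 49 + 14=14*a - b^3 + b^2*(-a - 12) + b*(-5*a - 21) + 98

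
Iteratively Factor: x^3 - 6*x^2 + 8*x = (x - 4)*(x^2 - 2*x) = x*(x - 4)*(x - 2)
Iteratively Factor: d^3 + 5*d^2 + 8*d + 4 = (d + 2)*(d^2 + 3*d + 2) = (d + 1)*(d + 2)*(d + 2)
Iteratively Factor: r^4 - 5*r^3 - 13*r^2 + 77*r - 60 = (r - 5)*(r^3 - 13*r + 12) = (r - 5)*(r - 1)*(r^2 + r - 12) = (r - 5)*(r - 3)*(r - 1)*(r + 4)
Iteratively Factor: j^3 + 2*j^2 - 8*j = (j + 4)*(j^2 - 2*j) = (j - 2)*(j + 4)*(j)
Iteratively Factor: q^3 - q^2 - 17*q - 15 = (q + 1)*(q^2 - 2*q - 15) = (q + 1)*(q + 3)*(q - 5)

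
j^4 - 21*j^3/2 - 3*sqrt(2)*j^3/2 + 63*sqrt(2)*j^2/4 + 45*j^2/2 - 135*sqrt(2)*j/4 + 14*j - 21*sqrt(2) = (j - 7)*(j - 4)*(j + 1/2)*(j - 3*sqrt(2)/2)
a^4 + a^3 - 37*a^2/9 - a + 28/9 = (a - 4/3)*(a - 1)*(a + 1)*(a + 7/3)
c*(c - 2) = c^2 - 2*c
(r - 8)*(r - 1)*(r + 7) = r^3 - 2*r^2 - 55*r + 56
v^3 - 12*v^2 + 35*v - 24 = (v - 8)*(v - 3)*(v - 1)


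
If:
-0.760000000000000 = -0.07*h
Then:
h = 10.86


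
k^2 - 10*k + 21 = (k - 7)*(k - 3)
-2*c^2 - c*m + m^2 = (-2*c + m)*(c + m)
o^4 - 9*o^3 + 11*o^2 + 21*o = o*(o - 7)*(o - 3)*(o + 1)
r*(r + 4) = r^2 + 4*r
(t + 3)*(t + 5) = t^2 + 8*t + 15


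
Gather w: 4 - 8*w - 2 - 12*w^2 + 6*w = -12*w^2 - 2*w + 2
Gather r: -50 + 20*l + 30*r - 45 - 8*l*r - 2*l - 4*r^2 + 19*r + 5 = 18*l - 4*r^2 + r*(49 - 8*l) - 90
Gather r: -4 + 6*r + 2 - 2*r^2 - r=-2*r^2 + 5*r - 2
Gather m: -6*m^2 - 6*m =-6*m^2 - 6*m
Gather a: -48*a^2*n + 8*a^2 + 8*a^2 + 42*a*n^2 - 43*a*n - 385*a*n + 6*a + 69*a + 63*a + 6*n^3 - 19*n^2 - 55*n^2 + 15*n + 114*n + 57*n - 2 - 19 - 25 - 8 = a^2*(16 - 48*n) + a*(42*n^2 - 428*n + 138) + 6*n^3 - 74*n^2 + 186*n - 54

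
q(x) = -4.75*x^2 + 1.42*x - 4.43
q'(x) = 1.42 - 9.5*x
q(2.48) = -30.12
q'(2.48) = -22.14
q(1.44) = -12.23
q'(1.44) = -12.26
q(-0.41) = -5.81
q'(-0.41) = 5.32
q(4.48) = -93.40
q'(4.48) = -41.14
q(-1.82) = -22.75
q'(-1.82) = 18.71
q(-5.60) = -161.34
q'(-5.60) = 54.62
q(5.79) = -155.45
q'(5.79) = -53.58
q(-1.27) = -13.89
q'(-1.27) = 13.48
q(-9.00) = -401.96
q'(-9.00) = 86.92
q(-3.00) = -51.44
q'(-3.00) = 29.92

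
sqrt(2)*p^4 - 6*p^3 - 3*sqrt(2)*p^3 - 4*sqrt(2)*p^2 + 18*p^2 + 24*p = p*(p - 4)*(p - 3*sqrt(2))*(sqrt(2)*p + sqrt(2))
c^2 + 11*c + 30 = (c + 5)*(c + 6)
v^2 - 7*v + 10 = (v - 5)*(v - 2)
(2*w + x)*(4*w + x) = 8*w^2 + 6*w*x + x^2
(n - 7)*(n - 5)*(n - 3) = n^3 - 15*n^2 + 71*n - 105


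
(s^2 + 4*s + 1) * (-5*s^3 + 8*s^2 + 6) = -5*s^5 - 12*s^4 + 27*s^3 + 14*s^2 + 24*s + 6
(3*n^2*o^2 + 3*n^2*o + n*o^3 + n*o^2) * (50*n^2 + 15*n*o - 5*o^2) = 150*n^4*o^2 + 150*n^4*o + 95*n^3*o^3 + 95*n^3*o^2 - 5*n*o^5 - 5*n*o^4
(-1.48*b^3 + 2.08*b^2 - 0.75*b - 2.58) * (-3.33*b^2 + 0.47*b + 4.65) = 4.9284*b^5 - 7.622*b^4 - 3.4069*b^3 + 17.9109*b^2 - 4.7001*b - 11.997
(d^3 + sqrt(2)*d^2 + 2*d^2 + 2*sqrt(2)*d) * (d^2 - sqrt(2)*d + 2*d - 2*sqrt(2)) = d^5 + 4*d^4 + 2*d^3 - 8*d^2 - 8*d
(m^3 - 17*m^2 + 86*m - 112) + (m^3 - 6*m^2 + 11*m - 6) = 2*m^3 - 23*m^2 + 97*m - 118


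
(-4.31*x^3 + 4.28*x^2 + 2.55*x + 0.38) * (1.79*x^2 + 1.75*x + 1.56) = -7.7149*x^5 + 0.118700000000001*x^4 + 5.3309*x^3 + 11.8195*x^2 + 4.643*x + 0.5928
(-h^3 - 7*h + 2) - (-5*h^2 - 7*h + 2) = -h^3 + 5*h^2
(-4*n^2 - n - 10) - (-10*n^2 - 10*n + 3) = 6*n^2 + 9*n - 13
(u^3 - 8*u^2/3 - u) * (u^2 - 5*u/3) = u^5 - 13*u^4/3 + 31*u^3/9 + 5*u^2/3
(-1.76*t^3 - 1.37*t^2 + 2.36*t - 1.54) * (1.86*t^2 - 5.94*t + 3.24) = -3.2736*t^5 + 7.9062*t^4 + 6.825*t^3 - 21.3216*t^2 + 16.794*t - 4.9896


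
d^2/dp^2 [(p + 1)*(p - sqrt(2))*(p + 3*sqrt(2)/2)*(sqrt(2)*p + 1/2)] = 12*sqrt(2)*p^2 + 6*sqrt(2)*p + 9*p - 11*sqrt(2)/2 + 3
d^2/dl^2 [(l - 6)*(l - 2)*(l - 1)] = 6*l - 18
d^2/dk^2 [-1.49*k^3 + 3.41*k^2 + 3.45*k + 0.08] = 6.82 - 8.94*k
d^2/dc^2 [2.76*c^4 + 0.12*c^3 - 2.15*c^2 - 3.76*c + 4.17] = 33.12*c^2 + 0.72*c - 4.3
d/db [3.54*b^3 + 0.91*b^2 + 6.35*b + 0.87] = 10.62*b^2 + 1.82*b + 6.35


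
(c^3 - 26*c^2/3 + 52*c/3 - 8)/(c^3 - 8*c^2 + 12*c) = (c - 2/3)/c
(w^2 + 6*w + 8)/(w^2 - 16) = (w + 2)/(w - 4)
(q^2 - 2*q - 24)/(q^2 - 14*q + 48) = (q + 4)/(q - 8)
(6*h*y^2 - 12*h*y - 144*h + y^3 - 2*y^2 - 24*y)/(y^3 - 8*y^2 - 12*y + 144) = (6*h + y)/(y - 6)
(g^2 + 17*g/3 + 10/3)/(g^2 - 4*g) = (3*g^2 + 17*g + 10)/(3*g*(g - 4))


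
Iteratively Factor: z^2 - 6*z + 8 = (z - 2)*(z - 4)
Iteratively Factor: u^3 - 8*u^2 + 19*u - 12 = (u - 4)*(u^2 - 4*u + 3) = (u - 4)*(u - 1)*(u - 3)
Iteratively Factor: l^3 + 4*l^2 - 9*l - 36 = (l + 3)*(l^2 + l - 12) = (l - 3)*(l + 3)*(l + 4)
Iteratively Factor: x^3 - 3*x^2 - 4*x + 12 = (x - 3)*(x^2 - 4) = (x - 3)*(x + 2)*(x - 2)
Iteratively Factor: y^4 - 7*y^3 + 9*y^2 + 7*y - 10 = (y - 2)*(y^3 - 5*y^2 - y + 5) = (y - 2)*(y + 1)*(y^2 - 6*y + 5) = (y - 5)*(y - 2)*(y + 1)*(y - 1)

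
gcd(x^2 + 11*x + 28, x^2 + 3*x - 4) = x + 4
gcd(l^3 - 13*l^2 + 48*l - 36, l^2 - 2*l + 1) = l - 1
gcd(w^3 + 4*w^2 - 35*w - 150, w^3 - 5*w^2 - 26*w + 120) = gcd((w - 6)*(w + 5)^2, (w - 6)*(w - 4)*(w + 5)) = w^2 - w - 30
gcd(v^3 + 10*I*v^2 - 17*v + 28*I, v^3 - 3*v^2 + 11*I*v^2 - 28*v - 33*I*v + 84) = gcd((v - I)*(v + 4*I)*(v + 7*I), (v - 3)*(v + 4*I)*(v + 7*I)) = v^2 + 11*I*v - 28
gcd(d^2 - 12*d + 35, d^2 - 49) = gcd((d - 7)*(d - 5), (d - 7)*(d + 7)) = d - 7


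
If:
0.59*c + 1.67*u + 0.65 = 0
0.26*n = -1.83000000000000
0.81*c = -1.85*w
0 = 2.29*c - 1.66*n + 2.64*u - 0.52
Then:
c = -7.47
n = -7.04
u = 2.25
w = 3.27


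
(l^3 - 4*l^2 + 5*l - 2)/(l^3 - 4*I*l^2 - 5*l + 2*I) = (l^3 - 4*l^2 + 5*l - 2)/(l^3 - 4*I*l^2 - 5*l + 2*I)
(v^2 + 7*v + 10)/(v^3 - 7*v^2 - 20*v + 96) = (v^2 + 7*v + 10)/(v^3 - 7*v^2 - 20*v + 96)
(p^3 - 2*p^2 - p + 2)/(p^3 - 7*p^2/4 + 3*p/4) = 4*(p^2 - p - 2)/(p*(4*p - 3))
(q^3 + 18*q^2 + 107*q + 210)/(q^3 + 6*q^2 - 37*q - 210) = (q + 6)/(q - 6)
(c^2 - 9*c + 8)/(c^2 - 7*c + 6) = (c - 8)/(c - 6)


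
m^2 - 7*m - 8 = (m - 8)*(m + 1)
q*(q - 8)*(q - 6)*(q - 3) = q^4 - 17*q^3 + 90*q^2 - 144*q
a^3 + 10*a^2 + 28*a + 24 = (a + 2)^2*(a + 6)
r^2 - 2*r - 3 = (r - 3)*(r + 1)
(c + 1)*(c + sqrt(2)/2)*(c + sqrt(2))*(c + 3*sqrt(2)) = c^4 + c^3 + 9*sqrt(2)*c^3/2 + 9*sqrt(2)*c^2/2 + 10*c^2 + 3*sqrt(2)*c + 10*c + 3*sqrt(2)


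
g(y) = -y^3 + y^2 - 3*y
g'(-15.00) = -708.00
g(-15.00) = 3645.00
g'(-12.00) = -459.00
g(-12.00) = 1908.00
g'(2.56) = -17.54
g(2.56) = -17.90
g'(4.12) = -45.68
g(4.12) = -65.32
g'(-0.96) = -7.68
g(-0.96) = 4.69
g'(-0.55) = -5.01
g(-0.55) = 2.12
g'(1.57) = -7.25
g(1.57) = -6.11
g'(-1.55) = -13.31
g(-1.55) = 10.78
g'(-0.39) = -4.24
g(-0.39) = 1.38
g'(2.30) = -14.27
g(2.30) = -13.78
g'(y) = -3*y^2 + 2*y - 3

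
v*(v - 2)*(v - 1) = v^3 - 3*v^2 + 2*v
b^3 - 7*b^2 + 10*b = b*(b - 5)*(b - 2)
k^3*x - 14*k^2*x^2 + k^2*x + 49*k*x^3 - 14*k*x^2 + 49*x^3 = (k - 7*x)^2*(k*x + x)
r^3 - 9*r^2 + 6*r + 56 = (r - 7)*(r - 4)*(r + 2)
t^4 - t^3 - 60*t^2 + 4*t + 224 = (t - 8)*(t - 2)*(t + 2)*(t + 7)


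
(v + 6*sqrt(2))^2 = v^2 + 12*sqrt(2)*v + 72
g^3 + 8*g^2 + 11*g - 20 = (g - 1)*(g + 4)*(g + 5)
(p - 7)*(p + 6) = p^2 - p - 42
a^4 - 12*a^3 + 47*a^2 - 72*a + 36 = (a - 6)*(a - 3)*(a - 2)*(a - 1)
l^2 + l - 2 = (l - 1)*(l + 2)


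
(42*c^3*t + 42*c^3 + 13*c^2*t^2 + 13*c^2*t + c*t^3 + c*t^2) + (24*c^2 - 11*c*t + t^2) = 42*c^3*t + 42*c^3 + 13*c^2*t^2 + 13*c^2*t + 24*c^2 + c*t^3 + c*t^2 - 11*c*t + t^2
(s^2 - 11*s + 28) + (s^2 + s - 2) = 2*s^2 - 10*s + 26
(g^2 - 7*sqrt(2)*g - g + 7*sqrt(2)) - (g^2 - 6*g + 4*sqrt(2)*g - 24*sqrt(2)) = -11*sqrt(2)*g + 5*g + 31*sqrt(2)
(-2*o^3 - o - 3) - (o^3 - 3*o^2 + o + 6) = -3*o^3 + 3*o^2 - 2*o - 9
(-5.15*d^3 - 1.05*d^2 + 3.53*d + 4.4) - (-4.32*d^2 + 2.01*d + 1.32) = -5.15*d^3 + 3.27*d^2 + 1.52*d + 3.08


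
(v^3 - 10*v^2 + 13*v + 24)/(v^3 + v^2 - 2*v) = (v^3 - 10*v^2 + 13*v + 24)/(v*(v^2 + v - 2))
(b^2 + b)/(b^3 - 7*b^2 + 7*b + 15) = b/(b^2 - 8*b + 15)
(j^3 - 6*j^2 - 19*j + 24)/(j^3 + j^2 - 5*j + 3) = (j - 8)/(j - 1)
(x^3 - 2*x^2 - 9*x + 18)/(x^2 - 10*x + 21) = (x^2 + x - 6)/(x - 7)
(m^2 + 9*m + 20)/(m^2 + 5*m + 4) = (m + 5)/(m + 1)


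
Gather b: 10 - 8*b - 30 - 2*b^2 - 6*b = -2*b^2 - 14*b - 20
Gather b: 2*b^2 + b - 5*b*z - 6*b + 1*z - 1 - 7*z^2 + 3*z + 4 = 2*b^2 + b*(-5*z - 5) - 7*z^2 + 4*z + 3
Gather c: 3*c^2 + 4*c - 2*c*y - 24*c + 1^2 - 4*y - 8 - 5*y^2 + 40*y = 3*c^2 + c*(-2*y - 20) - 5*y^2 + 36*y - 7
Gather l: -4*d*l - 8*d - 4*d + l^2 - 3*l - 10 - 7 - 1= -12*d + l^2 + l*(-4*d - 3) - 18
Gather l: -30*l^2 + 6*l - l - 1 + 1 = -30*l^2 + 5*l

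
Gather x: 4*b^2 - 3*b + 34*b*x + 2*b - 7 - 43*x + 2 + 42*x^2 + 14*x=4*b^2 - b + 42*x^2 + x*(34*b - 29) - 5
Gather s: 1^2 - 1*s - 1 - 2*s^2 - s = -2*s^2 - 2*s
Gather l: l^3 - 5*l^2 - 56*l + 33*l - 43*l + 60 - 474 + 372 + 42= l^3 - 5*l^2 - 66*l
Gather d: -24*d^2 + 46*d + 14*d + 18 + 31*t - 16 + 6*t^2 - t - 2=-24*d^2 + 60*d + 6*t^2 + 30*t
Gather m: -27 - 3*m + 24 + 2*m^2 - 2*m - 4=2*m^2 - 5*m - 7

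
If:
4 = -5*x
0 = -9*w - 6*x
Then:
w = 8/15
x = -4/5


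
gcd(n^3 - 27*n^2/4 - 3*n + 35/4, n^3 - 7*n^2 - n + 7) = n^2 - 8*n + 7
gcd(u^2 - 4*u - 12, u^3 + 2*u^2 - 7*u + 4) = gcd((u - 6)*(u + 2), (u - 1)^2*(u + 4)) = 1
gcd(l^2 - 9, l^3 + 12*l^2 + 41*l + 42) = l + 3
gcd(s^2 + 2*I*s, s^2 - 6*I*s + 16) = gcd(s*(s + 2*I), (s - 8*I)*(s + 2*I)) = s + 2*I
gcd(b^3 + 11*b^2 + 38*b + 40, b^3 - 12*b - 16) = b + 2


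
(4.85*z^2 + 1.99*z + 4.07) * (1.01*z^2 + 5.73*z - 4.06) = 4.8985*z^4 + 29.8004*z^3 - 4.17759999999999*z^2 + 15.2417*z - 16.5242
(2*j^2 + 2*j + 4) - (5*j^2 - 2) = -3*j^2 + 2*j + 6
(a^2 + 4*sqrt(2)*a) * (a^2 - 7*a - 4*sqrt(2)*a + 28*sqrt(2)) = a^4 - 7*a^3 - 32*a^2 + 224*a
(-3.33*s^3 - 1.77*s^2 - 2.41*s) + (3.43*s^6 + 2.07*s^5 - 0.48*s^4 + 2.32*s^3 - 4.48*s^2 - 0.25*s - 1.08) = 3.43*s^6 + 2.07*s^5 - 0.48*s^4 - 1.01*s^3 - 6.25*s^2 - 2.66*s - 1.08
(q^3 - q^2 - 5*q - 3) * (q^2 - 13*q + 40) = q^5 - 14*q^4 + 48*q^3 + 22*q^2 - 161*q - 120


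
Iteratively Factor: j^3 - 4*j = (j - 2)*(j^2 + 2*j) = j*(j - 2)*(j + 2)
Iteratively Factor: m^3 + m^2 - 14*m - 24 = (m + 2)*(m^2 - m - 12) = (m + 2)*(m + 3)*(m - 4)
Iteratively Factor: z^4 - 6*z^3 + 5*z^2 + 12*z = (z - 3)*(z^3 - 3*z^2 - 4*z) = z*(z - 3)*(z^2 - 3*z - 4) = z*(z - 4)*(z - 3)*(z + 1)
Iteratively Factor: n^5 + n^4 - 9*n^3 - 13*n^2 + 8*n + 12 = (n + 1)*(n^4 - 9*n^2 - 4*n + 12) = (n - 3)*(n + 1)*(n^3 + 3*n^2 - 4) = (n - 3)*(n - 1)*(n + 1)*(n^2 + 4*n + 4) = (n - 3)*(n - 1)*(n + 1)*(n + 2)*(n + 2)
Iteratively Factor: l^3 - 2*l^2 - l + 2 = (l - 2)*(l^2 - 1) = (l - 2)*(l + 1)*(l - 1)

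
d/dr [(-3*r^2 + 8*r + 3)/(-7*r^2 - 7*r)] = (11*r^2 + 6*r + 3)/(7*r^2*(r^2 + 2*r + 1))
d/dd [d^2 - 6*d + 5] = 2*d - 6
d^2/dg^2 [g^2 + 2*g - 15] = 2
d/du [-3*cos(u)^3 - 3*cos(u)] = 3*(3*cos(u)^2 + 1)*sin(u)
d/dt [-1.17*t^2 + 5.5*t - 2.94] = 5.5 - 2.34*t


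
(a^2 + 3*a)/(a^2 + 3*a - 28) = a*(a + 3)/(a^2 + 3*a - 28)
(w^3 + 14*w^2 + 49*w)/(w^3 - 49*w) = (w + 7)/(w - 7)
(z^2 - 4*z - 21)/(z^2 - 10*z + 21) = (z + 3)/(z - 3)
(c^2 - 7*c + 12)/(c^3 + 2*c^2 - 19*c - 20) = (c - 3)/(c^2 + 6*c + 5)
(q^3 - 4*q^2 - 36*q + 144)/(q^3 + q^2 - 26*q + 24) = (q - 6)/(q - 1)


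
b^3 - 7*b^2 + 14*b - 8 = (b - 4)*(b - 2)*(b - 1)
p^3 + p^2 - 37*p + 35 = (p - 5)*(p - 1)*(p + 7)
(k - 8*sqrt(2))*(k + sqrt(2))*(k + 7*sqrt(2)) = k^3 - 114*k - 112*sqrt(2)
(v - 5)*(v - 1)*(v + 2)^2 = v^4 - 2*v^3 - 15*v^2 - 4*v + 20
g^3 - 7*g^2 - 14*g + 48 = (g - 8)*(g - 2)*(g + 3)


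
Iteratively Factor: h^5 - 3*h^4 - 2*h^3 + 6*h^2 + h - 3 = (h - 3)*(h^4 - 2*h^2 + 1) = (h - 3)*(h - 1)*(h^3 + h^2 - h - 1) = (h - 3)*(h - 1)*(h + 1)*(h^2 - 1) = (h - 3)*(h - 1)*(h + 1)^2*(h - 1)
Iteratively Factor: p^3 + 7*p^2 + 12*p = (p + 4)*(p^2 + 3*p) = p*(p + 4)*(p + 3)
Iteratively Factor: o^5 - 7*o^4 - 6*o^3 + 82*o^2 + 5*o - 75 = (o + 1)*(o^4 - 8*o^3 + 2*o^2 + 80*o - 75) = (o + 1)*(o + 3)*(o^3 - 11*o^2 + 35*o - 25) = (o - 5)*(o + 1)*(o + 3)*(o^2 - 6*o + 5) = (o - 5)^2*(o + 1)*(o + 3)*(o - 1)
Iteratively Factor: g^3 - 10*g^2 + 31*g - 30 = (g - 3)*(g^2 - 7*g + 10) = (g - 3)*(g - 2)*(g - 5)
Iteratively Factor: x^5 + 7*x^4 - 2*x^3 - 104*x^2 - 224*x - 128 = (x + 4)*(x^4 + 3*x^3 - 14*x^2 - 48*x - 32) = (x + 1)*(x + 4)*(x^3 + 2*x^2 - 16*x - 32) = (x - 4)*(x + 1)*(x + 4)*(x^2 + 6*x + 8) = (x - 4)*(x + 1)*(x + 2)*(x + 4)*(x + 4)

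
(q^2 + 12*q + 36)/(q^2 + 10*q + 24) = (q + 6)/(q + 4)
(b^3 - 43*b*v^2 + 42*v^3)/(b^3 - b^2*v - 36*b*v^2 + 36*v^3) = (b + 7*v)/(b + 6*v)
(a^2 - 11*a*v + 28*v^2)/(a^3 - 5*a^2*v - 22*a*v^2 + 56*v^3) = (-a + 4*v)/(-a^2 - 2*a*v + 8*v^2)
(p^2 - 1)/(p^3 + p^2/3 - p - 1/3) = 3/(3*p + 1)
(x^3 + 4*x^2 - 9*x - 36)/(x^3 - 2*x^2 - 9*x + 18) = (x + 4)/(x - 2)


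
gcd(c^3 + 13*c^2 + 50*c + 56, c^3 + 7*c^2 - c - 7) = c + 7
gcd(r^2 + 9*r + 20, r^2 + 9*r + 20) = r^2 + 9*r + 20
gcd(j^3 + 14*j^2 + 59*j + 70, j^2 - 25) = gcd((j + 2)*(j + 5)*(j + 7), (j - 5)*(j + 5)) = j + 5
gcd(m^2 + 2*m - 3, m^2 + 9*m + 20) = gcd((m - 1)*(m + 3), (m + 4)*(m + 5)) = 1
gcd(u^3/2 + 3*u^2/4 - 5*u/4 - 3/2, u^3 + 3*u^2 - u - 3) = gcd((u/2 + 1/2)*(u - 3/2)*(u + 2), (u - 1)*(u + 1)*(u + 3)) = u + 1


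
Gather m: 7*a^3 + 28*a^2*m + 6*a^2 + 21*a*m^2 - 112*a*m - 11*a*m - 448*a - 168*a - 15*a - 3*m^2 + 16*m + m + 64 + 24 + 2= 7*a^3 + 6*a^2 - 631*a + m^2*(21*a - 3) + m*(28*a^2 - 123*a + 17) + 90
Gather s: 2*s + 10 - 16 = 2*s - 6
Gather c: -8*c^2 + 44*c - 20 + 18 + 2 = -8*c^2 + 44*c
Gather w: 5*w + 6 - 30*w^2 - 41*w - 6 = -30*w^2 - 36*w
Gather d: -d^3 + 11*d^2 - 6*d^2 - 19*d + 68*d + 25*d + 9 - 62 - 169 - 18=-d^3 + 5*d^2 + 74*d - 240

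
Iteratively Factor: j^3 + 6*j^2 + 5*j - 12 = (j + 4)*(j^2 + 2*j - 3) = (j - 1)*(j + 4)*(j + 3)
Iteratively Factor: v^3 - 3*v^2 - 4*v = (v - 4)*(v^2 + v) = (v - 4)*(v + 1)*(v)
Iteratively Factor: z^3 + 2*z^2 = (z)*(z^2 + 2*z) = z*(z + 2)*(z)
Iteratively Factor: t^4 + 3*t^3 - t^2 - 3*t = (t)*(t^3 + 3*t^2 - t - 3) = t*(t + 3)*(t^2 - 1) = t*(t - 1)*(t + 3)*(t + 1)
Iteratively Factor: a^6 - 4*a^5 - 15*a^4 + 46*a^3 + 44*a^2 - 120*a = (a - 2)*(a^5 - 2*a^4 - 19*a^3 + 8*a^2 + 60*a) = a*(a - 2)*(a^4 - 2*a^3 - 19*a^2 + 8*a + 60) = a*(a - 2)*(a + 2)*(a^3 - 4*a^2 - 11*a + 30) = a*(a - 2)*(a + 2)*(a + 3)*(a^2 - 7*a + 10) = a*(a - 2)^2*(a + 2)*(a + 3)*(a - 5)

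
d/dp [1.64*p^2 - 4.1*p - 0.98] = 3.28*p - 4.1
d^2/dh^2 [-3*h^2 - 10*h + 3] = -6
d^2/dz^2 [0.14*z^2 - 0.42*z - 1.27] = 0.280000000000000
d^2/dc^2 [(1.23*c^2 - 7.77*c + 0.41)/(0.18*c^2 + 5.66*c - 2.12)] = (-3.009744*c^3 + 2.895912*c^2 - 15.283944*c - 148.82924)/(0.005832*c^6 + 0.550152*c^5 + 17.09316*c^4 + 168.36236*c^3 - 201.31944*c^2 + 76.314912*c - 9.528128)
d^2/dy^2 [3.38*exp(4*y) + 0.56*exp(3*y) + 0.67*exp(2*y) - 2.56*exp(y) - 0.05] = (54.08*exp(3*y) + 5.04*exp(2*y) + 2.68*exp(y) - 2.56)*exp(y)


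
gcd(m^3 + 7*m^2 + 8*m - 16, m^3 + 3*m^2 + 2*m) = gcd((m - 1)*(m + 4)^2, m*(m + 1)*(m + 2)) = 1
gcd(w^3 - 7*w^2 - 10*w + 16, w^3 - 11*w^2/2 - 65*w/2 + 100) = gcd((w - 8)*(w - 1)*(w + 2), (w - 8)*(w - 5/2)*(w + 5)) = w - 8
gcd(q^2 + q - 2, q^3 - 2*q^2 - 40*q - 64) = q + 2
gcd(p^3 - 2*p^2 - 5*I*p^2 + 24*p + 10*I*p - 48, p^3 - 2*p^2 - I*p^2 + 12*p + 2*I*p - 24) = p^2 + p*(-2 + 3*I) - 6*I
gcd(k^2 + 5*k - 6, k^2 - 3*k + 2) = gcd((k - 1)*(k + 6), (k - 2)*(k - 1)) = k - 1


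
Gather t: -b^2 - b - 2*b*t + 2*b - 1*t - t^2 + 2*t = -b^2 + b - t^2 + t*(1 - 2*b)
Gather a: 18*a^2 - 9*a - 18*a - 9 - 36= 18*a^2 - 27*a - 45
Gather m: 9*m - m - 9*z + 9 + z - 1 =8*m - 8*z + 8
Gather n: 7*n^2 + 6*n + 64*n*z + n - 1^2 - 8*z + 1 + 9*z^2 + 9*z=7*n^2 + n*(64*z + 7) + 9*z^2 + z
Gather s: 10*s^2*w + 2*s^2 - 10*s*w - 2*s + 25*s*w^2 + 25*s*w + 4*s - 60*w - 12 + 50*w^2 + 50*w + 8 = s^2*(10*w + 2) + s*(25*w^2 + 15*w + 2) + 50*w^2 - 10*w - 4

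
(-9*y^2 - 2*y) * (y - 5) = -9*y^3 + 43*y^2 + 10*y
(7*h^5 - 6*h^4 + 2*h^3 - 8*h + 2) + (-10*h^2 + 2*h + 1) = 7*h^5 - 6*h^4 + 2*h^3 - 10*h^2 - 6*h + 3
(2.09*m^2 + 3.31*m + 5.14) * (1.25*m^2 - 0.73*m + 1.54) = 2.6125*m^4 + 2.6118*m^3 + 7.2273*m^2 + 1.3452*m + 7.9156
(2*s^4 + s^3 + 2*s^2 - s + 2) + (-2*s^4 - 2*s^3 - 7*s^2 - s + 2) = -s^3 - 5*s^2 - 2*s + 4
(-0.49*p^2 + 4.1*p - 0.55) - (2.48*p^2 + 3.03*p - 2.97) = -2.97*p^2 + 1.07*p + 2.42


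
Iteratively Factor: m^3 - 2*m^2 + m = (m)*(m^2 - 2*m + 1) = m*(m - 1)*(m - 1)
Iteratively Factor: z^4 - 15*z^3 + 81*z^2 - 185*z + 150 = (z - 3)*(z^3 - 12*z^2 + 45*z - 50) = (z - 3)*(z - 2)*(z^2 - 10*z + 25) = (z - 5)*(z - 3)*(z - 2)*(z - 5)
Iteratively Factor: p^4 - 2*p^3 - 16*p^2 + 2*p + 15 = (p - 5)*(p^3 + 3*p^2 - p - 3) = (p - 5)*(p + 3)*(p^2 - 1) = (p - 5)*(p - 1)*(p + 3)*(p + 1)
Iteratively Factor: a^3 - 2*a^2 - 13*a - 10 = (a - 5)*(a^2 + 3*a + 2) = (a - 5)*(a + 2)*(a + 1)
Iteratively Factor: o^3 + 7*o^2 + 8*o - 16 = (o + 4)*(o^2 + 3*o - 4) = (o + 4)^2*(o - 1)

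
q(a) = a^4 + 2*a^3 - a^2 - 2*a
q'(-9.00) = -2414.00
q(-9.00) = 5040.00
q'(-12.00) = -6026.00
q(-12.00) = 17160.00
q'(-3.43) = -85.97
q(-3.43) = 52.80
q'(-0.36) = -0.69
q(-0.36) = 0.51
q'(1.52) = 22.87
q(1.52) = 7.01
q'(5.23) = 723.88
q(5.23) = 996.48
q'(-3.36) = -79.27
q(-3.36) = 47.02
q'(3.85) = 307.50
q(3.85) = 311.32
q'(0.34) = -1.83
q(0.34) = -0.70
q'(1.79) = 36.59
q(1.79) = 14.95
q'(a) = 4*a^3 + 6*a^2 - 2*a - 2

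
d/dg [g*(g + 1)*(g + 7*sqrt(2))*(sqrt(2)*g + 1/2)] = 4*sqrt(2)*g^3 + 3*sqrt(2)*g^2 + 87*g^2/2 + 7*sqrt(2)*g + 29*g + 7*sqrt(2)/2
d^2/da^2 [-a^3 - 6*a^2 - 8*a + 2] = -6*a - 12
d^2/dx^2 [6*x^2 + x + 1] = 12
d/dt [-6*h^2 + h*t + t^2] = h + 2*t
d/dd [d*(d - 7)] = 2*d - 7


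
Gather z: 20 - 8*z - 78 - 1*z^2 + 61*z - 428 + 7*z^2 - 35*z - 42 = 6*z^2 + 18*z - 528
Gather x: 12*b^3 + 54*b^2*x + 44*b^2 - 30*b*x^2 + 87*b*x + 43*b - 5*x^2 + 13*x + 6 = 12*b^3 + 44*b^2 + 43*b + x^2*(-30*b - 5) + x*(54*b^2 + 87*b + 13) + 6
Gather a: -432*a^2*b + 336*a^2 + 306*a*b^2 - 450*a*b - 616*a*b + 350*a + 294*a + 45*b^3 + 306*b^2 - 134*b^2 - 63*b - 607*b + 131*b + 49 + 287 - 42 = a^2*(336 - 432*b) + a*(306*b^2 - 1066*b + 644) + 45*b^3 + 172*b^2 - 539*b + 294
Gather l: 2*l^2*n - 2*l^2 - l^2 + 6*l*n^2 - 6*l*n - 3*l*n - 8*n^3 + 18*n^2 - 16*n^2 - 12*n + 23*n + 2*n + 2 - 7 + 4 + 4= l^2*(2*n - 3) + l*(6*n^2 - 9*n) - 8*n^3 + 2*n^2 + 13*n + 3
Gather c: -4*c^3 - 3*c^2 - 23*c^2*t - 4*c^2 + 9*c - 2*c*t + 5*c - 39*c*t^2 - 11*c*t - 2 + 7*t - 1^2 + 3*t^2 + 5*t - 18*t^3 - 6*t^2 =-4*c^3 + c^2*(-23*t - 7) + c*(-39*t^2 - 13*t + 14) - 18*t^3 - 3*t^2 + 12*t - 3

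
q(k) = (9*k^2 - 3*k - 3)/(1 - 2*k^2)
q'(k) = 4*k*(9*k^2 - 3*k - 3)/(1 - 2*k^2)^2 + (18*k - 3)/(1 - 2*k^2) = 3*(-2*k^2 + 2*k - 1)/(4*k^4 - 4*k^2 + 1)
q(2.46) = -3.97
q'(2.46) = -0.20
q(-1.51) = -6.19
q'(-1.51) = -2.03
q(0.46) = -4.29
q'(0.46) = -4.54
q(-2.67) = -5.22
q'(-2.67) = -0.35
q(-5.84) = -4.78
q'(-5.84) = -0.05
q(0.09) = -3.25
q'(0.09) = -2.59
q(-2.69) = -5.21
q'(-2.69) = -0.34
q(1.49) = -3.64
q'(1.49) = -0.62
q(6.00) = -4.27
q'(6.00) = -0.04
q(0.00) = -3.00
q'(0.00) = -3.00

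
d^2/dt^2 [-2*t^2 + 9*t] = -4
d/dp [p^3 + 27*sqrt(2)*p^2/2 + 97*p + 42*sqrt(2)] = 3*p^2 + 27*sqrt(2)*p + 97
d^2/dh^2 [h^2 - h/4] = 2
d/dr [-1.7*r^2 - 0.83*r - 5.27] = -3.4*r - 0.83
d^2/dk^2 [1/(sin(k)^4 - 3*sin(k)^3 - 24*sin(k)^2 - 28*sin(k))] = (-16*sin(k)^3 + 133*sin(k)^2 - 241*sin(k) - 478 + 80/sin(k) + 616/sin(k)^2 + 392/sin(k)^3)/((sin(k) - 7)^3*(sin(k) + 2)^4)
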